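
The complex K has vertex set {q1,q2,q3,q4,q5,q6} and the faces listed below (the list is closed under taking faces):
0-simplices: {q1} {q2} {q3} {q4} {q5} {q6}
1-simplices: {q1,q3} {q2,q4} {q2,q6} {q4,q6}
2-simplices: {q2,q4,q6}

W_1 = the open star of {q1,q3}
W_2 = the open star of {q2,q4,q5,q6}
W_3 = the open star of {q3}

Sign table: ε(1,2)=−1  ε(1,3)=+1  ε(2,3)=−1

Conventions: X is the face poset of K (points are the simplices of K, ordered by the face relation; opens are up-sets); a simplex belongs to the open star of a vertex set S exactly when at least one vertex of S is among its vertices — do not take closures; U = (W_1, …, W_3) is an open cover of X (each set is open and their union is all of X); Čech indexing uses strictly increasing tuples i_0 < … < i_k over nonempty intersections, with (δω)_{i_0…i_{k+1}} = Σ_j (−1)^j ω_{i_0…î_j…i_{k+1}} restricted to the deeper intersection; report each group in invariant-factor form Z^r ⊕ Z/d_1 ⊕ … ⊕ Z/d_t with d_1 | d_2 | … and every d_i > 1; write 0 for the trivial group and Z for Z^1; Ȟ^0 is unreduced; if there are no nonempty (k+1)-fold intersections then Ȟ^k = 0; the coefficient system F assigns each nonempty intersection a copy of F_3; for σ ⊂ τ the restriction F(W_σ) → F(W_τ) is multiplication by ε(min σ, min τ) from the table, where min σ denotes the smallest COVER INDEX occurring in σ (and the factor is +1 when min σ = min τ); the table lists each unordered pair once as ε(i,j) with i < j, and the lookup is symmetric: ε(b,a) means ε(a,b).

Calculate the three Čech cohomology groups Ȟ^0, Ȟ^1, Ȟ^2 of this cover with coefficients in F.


Ȟ^0 ≅ Z/3 ⊕ Z/3,  Ȟ^1 ≅ 0,  Ȟ^2 ≅ 0

intersection data:
  W1={{q1},{q3},{q1,q3}} W2={{q2},{q4},{q5},{q6},{q2,q4},{q2,q6},{q4,q6},{q2,q4,q6}} W3={{q3},{q1,q3}}
  W13={{q3},{q1,q3}}
C dims 3,1; δ0: rk_F3 1
Ȟ^0 = (3 − 1) − 0 = 2, so Ȟ^0 ≅ Z/3 ⊕ Z/3
Ȟ^1 = (1 − 0) − 1 = 0, so Ȟ^1 ≅ 0
Ȟ^2 = (0 − 0) − 0 = 0, so Ȟ^2 ≅ 0


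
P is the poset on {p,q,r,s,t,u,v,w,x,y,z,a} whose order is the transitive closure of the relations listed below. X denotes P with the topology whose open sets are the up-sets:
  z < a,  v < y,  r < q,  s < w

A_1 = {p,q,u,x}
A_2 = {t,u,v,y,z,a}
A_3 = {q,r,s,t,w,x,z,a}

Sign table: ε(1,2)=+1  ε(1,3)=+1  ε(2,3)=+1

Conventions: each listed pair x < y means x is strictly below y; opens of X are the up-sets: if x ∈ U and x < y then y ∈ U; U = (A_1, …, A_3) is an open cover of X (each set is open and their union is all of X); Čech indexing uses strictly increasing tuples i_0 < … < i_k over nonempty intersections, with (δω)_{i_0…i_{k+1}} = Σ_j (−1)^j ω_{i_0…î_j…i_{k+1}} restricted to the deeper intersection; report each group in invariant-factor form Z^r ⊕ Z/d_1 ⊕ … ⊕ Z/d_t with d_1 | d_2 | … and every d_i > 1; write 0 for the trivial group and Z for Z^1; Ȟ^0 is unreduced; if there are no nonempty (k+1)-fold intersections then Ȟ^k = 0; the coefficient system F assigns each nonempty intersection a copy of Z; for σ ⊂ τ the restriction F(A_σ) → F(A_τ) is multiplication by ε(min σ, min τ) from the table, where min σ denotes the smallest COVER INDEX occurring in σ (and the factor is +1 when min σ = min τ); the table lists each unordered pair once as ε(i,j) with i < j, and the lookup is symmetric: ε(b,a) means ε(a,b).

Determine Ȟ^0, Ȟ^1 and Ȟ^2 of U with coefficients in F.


nerve of the cover:
  A12={u} A13={q,x} A23={t,z,a}
C dims 3,3; δ0: rk 2, SNF 1^2
Ȟ^0 = (3 − 2) − 0 = 1, so Ȟ^0 ≅ Z
Ȟ^1 = (3 − 0) − 2 = 1, so Ȟ^1 ≅ Z
Ȟ^2 = (0 − 0) − 0 = 0, so Ȟ^2 ≅ 0

Ȟ^0(U;F) ≅ Z, Ȟ^1(U;F) ≅ Z and Ȟ^2(U;F) ≅ 0


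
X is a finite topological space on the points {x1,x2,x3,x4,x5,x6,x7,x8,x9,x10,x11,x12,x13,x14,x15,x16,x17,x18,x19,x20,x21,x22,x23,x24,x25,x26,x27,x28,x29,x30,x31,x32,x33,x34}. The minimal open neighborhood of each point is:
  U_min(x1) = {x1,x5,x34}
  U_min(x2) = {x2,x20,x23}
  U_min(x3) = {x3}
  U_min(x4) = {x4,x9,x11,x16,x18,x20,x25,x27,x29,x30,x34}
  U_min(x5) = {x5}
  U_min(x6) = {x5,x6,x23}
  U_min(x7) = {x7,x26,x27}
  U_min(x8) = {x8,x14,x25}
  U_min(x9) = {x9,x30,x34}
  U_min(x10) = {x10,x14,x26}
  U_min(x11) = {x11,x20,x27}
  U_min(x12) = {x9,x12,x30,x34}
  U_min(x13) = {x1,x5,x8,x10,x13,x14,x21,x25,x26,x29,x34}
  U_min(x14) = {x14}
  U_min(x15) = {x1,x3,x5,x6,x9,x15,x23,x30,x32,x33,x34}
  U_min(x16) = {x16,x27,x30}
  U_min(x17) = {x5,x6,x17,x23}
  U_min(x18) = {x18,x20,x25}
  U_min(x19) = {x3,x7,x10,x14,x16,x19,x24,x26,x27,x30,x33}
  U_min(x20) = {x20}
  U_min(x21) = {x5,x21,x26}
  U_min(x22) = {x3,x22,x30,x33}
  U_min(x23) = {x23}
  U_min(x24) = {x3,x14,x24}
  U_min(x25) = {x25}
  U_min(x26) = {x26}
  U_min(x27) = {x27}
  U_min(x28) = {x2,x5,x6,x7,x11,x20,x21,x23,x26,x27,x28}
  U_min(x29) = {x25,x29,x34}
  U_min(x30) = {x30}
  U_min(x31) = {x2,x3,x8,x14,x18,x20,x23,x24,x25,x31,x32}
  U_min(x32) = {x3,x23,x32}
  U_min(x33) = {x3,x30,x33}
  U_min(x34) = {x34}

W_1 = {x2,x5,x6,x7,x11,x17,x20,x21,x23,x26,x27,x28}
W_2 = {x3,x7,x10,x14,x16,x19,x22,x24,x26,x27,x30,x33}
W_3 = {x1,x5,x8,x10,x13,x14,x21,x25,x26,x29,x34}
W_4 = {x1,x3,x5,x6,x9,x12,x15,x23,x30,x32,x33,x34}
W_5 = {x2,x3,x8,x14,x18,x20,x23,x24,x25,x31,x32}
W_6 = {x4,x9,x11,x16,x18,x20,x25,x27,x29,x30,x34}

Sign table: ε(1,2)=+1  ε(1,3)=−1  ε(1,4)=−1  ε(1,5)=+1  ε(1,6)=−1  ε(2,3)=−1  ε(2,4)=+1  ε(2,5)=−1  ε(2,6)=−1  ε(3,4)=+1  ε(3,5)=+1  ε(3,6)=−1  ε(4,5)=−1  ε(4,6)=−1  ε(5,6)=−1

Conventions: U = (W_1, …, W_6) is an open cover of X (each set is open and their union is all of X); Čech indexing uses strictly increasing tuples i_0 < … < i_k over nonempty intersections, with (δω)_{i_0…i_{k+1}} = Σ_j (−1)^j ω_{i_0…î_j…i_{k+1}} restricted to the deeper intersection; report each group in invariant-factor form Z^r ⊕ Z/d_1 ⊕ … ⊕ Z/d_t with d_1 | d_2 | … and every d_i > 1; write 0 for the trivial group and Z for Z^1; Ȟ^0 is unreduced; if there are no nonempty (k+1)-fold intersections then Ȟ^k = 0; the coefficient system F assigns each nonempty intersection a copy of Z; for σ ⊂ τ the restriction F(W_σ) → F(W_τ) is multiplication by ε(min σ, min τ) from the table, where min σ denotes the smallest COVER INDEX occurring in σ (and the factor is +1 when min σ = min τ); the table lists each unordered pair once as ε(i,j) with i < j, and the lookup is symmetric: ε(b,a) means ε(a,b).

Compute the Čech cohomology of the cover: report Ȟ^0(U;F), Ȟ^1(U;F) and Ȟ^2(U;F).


nonempty intersections:
  W12={x7,x26,x27} W13={x5,x21,x26} W14={x5,x6,x23} W15={x2,x20,x23} W16={x11,x20,x27} W23={x10,x14,x26} W24={x3,x30,x33} W25={x3,x14,x24} W26={x16,x27,x30} W34={x1,x5,x34} W35={x8,x14,x25} W36={x25,x29,x34} W45={x3,x23,x32} W46={x9,x30,x34} W56={x18,x20,x25}
  W123={x26} W126={x27} W134={x5} W145={x23} W156={x20} W235={x14} W245={x3} W246={x30} W346={x34} W356={x25}
C dims 6,15,10; δ0: rk 6, SNF 1^5·2; δ1: rk 9, SNF 1^9
Ȟ^0: (6−6)−0=0 ⇒ 0
Ȟ^1: (15−9)−6=0 plus torsion [2] ⇒ Z/2
Ȟ^2: (10−0)−9=1 ⇒ Z

Ȟ^0(U;F) ≅ 0,  Ȟ^1(U;F) ≅ Z/2,  Ȟ^2(U;F) ≅ Z


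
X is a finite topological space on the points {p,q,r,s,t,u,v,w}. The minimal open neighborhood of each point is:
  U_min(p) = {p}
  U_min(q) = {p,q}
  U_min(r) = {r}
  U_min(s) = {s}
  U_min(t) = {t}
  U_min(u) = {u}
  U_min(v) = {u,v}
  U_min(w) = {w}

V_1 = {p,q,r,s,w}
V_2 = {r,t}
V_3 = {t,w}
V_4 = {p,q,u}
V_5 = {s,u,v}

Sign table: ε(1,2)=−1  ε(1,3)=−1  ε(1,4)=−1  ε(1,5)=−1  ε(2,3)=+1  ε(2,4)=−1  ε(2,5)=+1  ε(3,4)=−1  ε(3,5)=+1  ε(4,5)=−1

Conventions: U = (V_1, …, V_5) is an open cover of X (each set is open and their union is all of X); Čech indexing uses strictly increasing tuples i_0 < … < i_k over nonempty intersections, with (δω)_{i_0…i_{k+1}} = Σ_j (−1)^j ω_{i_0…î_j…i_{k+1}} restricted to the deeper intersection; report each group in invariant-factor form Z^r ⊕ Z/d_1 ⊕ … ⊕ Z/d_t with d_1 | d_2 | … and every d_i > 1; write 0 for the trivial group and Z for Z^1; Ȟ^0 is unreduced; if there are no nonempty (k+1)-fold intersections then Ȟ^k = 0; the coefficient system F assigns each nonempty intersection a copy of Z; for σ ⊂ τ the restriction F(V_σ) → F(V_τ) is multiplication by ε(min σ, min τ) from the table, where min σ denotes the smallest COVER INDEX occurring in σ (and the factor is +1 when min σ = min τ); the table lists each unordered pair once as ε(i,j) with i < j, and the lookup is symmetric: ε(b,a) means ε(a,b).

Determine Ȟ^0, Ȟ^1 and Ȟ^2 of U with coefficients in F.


Ȟ^0 = 0, Ȟ^1 = Z ⊕ Z/2 and Ȟ^2 = 0

nerve simplices:
  V12={r} V13={w} V14={p,q} V15={s} V23={t} V45={u}
C dims 5,6; δ0: rk 5, SNF 1^4·2
degree 0: 5−5−0 = 0 → Ȟ^0 ≅ 0
degree 1: 6−0−5 = 1 plus torsion [2] → Ȟ^1 ≅ Z ⊕ Z/2
degree 2: 0−0−0 = 0 → Ȟ^2 ≅ 0


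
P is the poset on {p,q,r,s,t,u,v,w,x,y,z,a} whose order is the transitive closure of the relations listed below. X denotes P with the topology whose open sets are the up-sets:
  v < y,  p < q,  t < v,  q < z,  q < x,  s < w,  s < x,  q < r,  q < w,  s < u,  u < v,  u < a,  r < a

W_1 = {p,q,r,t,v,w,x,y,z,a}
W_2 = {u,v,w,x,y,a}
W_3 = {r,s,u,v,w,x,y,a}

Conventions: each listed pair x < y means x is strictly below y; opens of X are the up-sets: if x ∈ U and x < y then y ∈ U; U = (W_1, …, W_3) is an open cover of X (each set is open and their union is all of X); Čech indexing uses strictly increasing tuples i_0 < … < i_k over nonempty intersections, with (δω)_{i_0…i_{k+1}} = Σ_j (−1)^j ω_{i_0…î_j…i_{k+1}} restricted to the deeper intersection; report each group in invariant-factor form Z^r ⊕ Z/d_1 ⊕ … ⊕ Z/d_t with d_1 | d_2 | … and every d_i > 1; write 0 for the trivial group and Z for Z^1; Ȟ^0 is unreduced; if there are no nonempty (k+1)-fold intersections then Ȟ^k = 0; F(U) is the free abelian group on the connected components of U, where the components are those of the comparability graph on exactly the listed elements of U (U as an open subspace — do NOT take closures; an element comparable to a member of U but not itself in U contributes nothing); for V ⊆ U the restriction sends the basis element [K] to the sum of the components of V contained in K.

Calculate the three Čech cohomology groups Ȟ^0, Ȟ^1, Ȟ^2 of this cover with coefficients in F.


Ȟ^0 = Z, Ȟ^1 = Z^2 and Ȟ^2 = 0

intersection data:
  W12={v,w,x,y,a} W13={r,v,w,x,y,a} W23={u,v,w,x,y,a}
  W123={v,w,x,y,a}
components per intersection:
  W1: {p,q,r,w,x,z,a} {t,v,y}
  W2: {u,v,y,a} {w} {x}
  W3: {r,s,u,v,w,x,y,a}
  W12: {v,y} {w} {x} {a}
  W13: {r,a} {v,y} {w} {x}
  W23: {u,v,y,a} {w} {x}
  W123: {v,y} {w} {x} {a}
C dims 6,11,4; δ0: rk 5, SNF 1^5; δ1: rk 4, SNF 1^4
Ȟ^0 = (6 − 5) − 0 = 1, so Ȟ^0 ≅ Z
Ȟ^1 = (11 − 4) − 5 = 2, so Ȟ^1 ≅ Z^2
Ȟ^2 = (4 − 0) − 4 = 0, so Ȟ^2 ≅ 0


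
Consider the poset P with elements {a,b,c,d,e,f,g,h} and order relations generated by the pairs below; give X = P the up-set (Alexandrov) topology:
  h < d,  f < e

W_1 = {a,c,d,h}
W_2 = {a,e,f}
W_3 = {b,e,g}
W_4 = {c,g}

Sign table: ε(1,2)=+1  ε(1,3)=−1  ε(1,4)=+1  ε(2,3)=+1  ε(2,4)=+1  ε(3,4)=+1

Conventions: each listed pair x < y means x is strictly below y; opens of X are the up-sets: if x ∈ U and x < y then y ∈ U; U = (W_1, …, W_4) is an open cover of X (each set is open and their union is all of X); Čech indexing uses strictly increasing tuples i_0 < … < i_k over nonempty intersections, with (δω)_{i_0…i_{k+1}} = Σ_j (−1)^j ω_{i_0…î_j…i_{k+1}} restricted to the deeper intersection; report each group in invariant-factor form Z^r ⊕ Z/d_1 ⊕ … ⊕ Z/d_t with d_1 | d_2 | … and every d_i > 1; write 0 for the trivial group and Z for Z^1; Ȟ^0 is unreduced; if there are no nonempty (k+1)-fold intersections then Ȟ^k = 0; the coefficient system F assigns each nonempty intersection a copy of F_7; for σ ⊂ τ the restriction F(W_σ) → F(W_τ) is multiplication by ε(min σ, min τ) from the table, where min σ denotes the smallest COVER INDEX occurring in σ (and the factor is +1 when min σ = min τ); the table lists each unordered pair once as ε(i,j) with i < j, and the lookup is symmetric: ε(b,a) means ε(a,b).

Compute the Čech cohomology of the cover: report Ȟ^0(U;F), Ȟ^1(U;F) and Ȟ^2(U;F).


Ȟ^0 = Z/7, Ȟ^1 = Z/7, Ȟ^2 = 0

nonempty intersections:
  W12={a} W14={c} W23={e} W34={g}
C dims 4,4; δ0: rk_F7 3
Ȟ^0: (4−3)−0=1 ⇒ Z/7
Ȟ^1: (4−0)−3=1 ⇒ Z/7
Ȟ^2: (0−0)−0=0 ⇒ 0


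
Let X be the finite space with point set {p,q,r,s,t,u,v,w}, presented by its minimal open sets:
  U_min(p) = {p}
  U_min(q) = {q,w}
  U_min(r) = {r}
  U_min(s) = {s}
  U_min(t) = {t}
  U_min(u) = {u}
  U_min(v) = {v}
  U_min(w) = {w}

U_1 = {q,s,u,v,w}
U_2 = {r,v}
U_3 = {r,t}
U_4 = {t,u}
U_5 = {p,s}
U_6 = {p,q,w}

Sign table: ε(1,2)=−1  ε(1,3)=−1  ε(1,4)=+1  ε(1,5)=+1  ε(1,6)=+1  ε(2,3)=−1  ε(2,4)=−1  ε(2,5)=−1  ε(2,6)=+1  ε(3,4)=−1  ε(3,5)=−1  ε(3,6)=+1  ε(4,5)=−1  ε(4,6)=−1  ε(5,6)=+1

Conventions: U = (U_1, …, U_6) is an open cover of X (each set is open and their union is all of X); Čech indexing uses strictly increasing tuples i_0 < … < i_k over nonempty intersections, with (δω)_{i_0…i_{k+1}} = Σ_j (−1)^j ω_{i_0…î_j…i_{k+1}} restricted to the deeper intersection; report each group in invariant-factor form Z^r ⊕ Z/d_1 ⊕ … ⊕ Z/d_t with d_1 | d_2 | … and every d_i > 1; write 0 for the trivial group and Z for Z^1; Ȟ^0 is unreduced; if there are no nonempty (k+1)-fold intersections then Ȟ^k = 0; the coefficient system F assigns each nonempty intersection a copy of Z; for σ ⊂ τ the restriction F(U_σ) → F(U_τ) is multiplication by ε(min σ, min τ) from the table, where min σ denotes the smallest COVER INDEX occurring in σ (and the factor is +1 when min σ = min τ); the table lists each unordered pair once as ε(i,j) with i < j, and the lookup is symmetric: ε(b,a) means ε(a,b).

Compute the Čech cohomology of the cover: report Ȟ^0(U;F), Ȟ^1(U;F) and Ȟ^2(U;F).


Ȟ^0 ≅ 0; Ȟ^1 ≅ Z ⊕ Z/2; Ȟ^2 ≅ 0

cover nerve:
  U12={v} U14={u} U15={s} U16={q,w} U23={r} U34={t} U56={p}
C dims 6,7; δ0: rk 6, SNF 1^5·2
Ȟ^0: (6−6)−0=0 ⇒ 0
Ȟ^1: (7−0)−6=1 plus torsion [2] ⇒ Z ⊕ Z/2
Ȟ^2: (0−0)−0=0 ⇒ 0


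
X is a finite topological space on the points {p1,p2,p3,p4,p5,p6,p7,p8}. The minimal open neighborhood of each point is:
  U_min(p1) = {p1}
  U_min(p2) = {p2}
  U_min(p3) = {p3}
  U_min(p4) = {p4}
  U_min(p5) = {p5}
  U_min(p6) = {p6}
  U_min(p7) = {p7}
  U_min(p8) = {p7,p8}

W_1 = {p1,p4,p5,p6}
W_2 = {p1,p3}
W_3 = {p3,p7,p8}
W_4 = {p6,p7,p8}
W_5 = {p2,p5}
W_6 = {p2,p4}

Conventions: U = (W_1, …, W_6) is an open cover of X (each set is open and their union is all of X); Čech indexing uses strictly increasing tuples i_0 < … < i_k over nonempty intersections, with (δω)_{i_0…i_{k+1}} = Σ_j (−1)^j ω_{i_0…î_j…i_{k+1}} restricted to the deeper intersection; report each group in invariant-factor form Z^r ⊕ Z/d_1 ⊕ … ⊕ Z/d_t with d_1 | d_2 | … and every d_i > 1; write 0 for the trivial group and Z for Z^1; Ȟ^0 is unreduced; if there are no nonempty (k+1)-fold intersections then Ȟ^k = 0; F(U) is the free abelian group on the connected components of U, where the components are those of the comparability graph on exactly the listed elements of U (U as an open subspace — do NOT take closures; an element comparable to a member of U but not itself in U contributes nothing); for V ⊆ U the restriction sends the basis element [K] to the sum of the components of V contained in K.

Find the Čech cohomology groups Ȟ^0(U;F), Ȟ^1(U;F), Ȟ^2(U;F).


Ȟ^0 ≅ Z^7,  Ȟ^1 ≅ 0,  Ȟ^2 ≅ 0

nerve of the cover:
  W12={p1} W14={p6} W15={p5} W16={p4} W23={p3} W34={p7,p8} W56={p2}
components per intersection:
  W1: {p1} {p4} {p5} {p6}
  W2: {p1} {p3}
  W3: {p3} {p7,p8}
  W4: {p6} {p7,p8}
  W5: {p2} {p5}
  W6: {p2} {p4}
  W12: {p1}
  W14: {p6}
  W15: {p5}
  W16: {p4}
  W23: {p3}
  W34: {p7,p8}
  W56: {p2}
C dims 14,7; δ0: rk 7, SNF 1^7
Ȟ^0 = (14 − 7) − 0 = 7, so Ȟ^0 ≅ Z^7
Ȟ^1 = (7 − 0) − 7 = 0, so Ȟ^1 ≅ 0
Ȟ^2 = (0 − 0) − 0 = 0, so Ȟ^2 ≅ 0


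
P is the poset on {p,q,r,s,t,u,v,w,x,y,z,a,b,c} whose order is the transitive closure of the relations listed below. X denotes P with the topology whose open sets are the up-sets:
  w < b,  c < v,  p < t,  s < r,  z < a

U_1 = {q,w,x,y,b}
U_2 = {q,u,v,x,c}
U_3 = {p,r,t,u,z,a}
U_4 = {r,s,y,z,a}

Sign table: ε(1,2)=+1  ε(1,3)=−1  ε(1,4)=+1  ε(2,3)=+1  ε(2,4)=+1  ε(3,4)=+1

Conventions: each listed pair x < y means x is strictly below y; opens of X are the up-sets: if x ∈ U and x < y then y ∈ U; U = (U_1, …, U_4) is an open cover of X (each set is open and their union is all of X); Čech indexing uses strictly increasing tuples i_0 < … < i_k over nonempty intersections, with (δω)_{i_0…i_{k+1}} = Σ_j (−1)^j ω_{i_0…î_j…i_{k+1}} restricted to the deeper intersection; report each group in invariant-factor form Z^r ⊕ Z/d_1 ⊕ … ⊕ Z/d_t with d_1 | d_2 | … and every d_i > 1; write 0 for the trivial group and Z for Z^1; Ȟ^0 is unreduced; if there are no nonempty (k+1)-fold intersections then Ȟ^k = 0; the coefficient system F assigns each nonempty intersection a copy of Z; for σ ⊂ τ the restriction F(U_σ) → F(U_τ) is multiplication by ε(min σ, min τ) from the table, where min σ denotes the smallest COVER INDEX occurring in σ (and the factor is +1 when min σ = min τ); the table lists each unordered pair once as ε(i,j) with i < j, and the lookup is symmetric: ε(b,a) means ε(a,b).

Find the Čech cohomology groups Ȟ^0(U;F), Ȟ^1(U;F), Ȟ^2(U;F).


nonempty intersections:
  U12={q,x} U14={y} U23={u} U34={r,z,a}
C dims 4,4; δ0: rk 3, SNF 1^3
Ȟ^0: (4−3)−0=1 ⇒ Z
Ȟ^1: (4−0)−3=1 ⇒ Z
Ȟ^2: (0−0)−0=0 ⇒ 0

Ȟ^0(U;F) ≅ Z, Ȟ^1(U;F) ≅ Z and Ȟ^2(U;F) ≅ 0


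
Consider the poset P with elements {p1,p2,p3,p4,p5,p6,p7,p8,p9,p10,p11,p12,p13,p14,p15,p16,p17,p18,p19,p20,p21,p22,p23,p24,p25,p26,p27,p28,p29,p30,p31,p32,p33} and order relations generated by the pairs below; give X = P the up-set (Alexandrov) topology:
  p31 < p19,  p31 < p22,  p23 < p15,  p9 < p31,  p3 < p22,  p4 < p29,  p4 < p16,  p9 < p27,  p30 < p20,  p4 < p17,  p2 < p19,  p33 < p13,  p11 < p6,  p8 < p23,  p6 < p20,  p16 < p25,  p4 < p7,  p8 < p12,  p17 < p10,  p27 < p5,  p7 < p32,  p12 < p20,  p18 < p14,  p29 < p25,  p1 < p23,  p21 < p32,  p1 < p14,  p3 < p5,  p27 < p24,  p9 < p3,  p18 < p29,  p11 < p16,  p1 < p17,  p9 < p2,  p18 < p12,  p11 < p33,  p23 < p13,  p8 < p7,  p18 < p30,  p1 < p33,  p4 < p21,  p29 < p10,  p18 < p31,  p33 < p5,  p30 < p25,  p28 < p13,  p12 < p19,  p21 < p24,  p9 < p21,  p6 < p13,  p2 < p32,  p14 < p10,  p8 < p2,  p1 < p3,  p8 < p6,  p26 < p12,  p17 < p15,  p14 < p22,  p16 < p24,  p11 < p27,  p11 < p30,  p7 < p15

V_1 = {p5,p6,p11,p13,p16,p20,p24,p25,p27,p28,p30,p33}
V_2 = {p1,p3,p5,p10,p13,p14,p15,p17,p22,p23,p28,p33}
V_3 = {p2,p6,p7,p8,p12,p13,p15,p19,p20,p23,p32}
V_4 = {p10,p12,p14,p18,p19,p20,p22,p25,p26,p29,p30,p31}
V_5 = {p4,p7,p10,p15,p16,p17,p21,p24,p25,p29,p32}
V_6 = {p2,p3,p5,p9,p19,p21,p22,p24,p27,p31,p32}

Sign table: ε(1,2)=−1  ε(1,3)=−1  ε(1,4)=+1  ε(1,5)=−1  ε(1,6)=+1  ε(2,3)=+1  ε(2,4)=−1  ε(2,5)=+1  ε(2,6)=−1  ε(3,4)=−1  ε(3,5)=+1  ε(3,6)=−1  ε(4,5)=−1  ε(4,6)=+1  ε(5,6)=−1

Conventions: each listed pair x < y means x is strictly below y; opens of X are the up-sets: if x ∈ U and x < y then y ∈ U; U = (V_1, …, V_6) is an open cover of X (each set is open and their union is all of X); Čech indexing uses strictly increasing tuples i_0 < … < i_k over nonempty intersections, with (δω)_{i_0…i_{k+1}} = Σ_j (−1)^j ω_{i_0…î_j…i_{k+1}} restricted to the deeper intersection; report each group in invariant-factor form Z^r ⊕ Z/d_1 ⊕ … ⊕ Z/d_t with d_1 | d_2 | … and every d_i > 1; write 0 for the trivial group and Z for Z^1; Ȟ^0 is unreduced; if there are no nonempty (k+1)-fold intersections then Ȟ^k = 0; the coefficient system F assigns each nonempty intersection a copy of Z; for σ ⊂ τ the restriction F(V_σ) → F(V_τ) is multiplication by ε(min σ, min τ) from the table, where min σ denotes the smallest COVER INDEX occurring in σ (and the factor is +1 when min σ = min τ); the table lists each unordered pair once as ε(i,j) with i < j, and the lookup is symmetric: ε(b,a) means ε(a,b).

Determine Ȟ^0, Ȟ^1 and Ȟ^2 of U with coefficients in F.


Ȟ^0 = Z,  Ȟ^1 = 0,  Ȟ^2 = Z/2

nerve of the cover:
  V12={p5,p13,p28,p33} V13={p6,p13,p20} V14={p20,p25,p30} V15={p16,p24,p25} V16={p5,p24,p27} V23={p13,p15,p23} V24={p10,p14,p22} V25={p10,p15,p17} V26={p3,p5,p22} V34={p12,p19,p20} V35={p7,p15,p32} V36={p2,p19,p32} V45={p10,p25,p29} V46={p19,p22,p31} V56={p21,p24,p32}
  V123={p13} V126={p5} V134={p20} V145={p25} V156={p24} V235={p15} V245={p10} V246={p22} V346={p19} V356={p32}
C dims 6,15,10; δ0: rk 5, SNF 1^5; δ1: rk 10, SNF 1^9·2
Ȟ^0 = (6 − 5) − 0 = 1, so Ȟ^0 ≅ Z
Ȟ^1 = (15 − 10) − 5 = 0, so Ȟ^1 ≅ 0
Ȟ^2 = (10 − 0) − 10 = 0 plus torsion [2], so Ȟ^2 ≅ Z/2


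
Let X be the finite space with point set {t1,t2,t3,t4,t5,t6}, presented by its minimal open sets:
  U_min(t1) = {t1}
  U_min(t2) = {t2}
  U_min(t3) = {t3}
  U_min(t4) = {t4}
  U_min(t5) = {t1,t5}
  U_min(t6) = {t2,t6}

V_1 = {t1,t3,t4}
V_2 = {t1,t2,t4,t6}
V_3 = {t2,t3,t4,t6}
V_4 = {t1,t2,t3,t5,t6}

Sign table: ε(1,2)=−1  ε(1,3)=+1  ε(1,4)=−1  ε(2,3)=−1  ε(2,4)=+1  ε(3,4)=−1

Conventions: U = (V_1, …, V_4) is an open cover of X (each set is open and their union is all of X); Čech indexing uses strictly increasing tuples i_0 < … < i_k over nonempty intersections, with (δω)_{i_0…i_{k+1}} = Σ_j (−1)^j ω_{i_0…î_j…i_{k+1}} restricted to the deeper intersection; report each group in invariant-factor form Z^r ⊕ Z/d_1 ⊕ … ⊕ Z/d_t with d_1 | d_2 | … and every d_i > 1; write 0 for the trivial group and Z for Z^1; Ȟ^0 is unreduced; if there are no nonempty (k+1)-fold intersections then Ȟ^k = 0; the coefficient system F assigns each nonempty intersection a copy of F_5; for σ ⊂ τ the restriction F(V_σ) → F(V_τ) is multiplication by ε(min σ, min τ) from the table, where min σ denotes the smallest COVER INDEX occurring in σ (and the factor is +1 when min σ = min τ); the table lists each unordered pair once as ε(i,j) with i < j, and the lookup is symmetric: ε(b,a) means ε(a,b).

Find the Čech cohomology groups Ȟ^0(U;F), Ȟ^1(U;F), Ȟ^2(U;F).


cover nerve:
  V12={t1,t4} V13={t3,t4} V14={t1,t3} V23={t2,t4,t6} V24={t1,t2,t6} V34={t2,t3,t6}
  V123={t4} V124={t1} V134={t3} V234={t2,t6}
C dims 4,6,4; δ0: rk_F5 3; δ1: rk_F5 3
Ȟ^0: (4−3)−0=1 ⇒ Z/5
Ȟ^1: (6−3)−3=0 ⇒ 0
Ȟ^2: (4−0)−3=1 ⇒ Z/5

Ȟ^0 ≅ Z/5; Ȟ^1 ≅ 0; Ȟ^2 ≅ Z/5


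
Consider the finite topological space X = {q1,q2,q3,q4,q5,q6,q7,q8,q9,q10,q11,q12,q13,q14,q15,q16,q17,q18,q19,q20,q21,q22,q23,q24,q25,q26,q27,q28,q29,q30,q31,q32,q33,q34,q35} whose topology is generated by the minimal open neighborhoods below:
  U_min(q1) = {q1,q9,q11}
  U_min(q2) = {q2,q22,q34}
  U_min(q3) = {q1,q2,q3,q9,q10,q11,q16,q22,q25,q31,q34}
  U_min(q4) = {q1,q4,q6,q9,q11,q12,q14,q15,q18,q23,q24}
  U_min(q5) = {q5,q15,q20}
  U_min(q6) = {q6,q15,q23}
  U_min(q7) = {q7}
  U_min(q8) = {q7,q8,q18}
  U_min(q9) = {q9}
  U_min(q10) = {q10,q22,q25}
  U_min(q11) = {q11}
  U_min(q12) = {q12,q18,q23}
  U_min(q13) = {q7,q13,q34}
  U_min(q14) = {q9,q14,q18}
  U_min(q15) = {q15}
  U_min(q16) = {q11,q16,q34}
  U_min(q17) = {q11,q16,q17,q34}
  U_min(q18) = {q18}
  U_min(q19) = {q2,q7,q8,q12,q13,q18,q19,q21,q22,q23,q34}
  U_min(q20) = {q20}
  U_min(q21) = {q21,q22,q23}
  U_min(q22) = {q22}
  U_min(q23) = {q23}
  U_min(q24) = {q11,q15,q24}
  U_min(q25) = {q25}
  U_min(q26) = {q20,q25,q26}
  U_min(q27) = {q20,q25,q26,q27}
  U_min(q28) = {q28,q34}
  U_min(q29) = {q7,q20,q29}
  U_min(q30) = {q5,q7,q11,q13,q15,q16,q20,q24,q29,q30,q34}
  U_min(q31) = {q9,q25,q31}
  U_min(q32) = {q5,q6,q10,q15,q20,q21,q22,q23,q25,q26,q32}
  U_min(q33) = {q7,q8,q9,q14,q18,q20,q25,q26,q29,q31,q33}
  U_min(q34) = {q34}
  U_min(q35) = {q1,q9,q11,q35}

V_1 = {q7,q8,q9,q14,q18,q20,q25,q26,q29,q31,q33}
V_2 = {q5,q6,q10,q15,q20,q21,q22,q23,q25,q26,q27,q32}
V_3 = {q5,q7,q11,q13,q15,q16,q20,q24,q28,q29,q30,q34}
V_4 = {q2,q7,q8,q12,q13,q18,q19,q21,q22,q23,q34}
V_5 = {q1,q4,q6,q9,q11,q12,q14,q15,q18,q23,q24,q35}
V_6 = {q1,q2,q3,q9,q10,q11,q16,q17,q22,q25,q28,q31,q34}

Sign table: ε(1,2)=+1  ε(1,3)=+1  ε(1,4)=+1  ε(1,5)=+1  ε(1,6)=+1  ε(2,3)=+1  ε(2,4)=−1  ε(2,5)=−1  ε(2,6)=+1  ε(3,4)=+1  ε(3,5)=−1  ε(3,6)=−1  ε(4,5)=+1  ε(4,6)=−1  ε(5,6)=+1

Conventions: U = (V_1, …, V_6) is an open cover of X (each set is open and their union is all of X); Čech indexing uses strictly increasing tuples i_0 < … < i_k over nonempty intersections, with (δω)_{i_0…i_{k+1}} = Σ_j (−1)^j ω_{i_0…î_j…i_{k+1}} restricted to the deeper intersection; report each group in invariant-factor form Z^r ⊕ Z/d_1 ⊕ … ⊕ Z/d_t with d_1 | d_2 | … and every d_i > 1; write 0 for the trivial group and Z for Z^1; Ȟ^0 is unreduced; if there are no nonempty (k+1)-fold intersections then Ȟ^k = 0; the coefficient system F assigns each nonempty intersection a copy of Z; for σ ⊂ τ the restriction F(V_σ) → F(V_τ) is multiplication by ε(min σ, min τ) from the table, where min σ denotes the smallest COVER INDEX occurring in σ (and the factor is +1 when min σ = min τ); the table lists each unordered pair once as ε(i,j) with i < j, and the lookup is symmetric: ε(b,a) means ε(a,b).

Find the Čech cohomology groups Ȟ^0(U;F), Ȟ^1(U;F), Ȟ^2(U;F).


Ȟ^0(U;F) ≅ 0, Ȟ^1(U;F) ≅ Z/2, Ȟ^2(U;F) ≅ Z

nonempty overlaps:
  V12={q20,q25,q26} V13={q7,q20,q29} V14={q7,q8,q18} V15={q9,q14,q18} V16={q9,q25,q31} V23={q5,q15,q20} V24={q21,q22,q23} V25={q6,q15,q23} V26={q10,q22,q25} V34={q7,q13,q34} V35={q11,q15,q24} V36={q11,q16,q28,q34} V45={q12,q18,q23} V46={q2,q22,q34} V56={q1,q9,q11}
  V123={q20} V126={q25} V134={q7} V145={q18} V156={q9} V235={q15} V245={q23} V246={q22} V346={q34} V356={q11}
C dims 6,15,10; δ0: rk 6, SNF 1^5·2; δ1: rk 9, SNF 1^9
degree 0: 6−6−0 = 0 → Ȟ^0 ≅ 0
degree 1: 15−9−6 = 0 plus torsion [2] → Ȟ^1 ≅ Z/2
degree 2: 10−0−9 = 1 → Ȟ^2 ≅ Z


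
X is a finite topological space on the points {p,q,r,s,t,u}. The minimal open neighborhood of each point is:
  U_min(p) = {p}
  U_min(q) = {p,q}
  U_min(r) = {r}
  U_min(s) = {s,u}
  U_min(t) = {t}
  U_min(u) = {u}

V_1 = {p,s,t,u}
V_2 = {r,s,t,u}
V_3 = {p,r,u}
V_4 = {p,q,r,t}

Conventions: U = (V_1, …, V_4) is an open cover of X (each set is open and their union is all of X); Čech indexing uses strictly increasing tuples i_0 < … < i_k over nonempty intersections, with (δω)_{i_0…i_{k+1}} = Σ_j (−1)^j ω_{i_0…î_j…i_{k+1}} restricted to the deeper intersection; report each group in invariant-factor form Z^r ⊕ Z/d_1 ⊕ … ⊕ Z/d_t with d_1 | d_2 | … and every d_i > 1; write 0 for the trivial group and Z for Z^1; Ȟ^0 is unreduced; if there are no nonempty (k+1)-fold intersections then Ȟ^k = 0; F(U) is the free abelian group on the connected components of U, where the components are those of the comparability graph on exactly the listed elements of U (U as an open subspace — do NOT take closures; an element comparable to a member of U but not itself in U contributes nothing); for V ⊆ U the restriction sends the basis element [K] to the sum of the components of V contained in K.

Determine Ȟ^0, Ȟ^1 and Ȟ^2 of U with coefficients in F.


nonempty intersections:
  V12={s,t,u} V13={p,u} V14={p,t} V23={r,u} V24={r,t} V34={p,r}
  V123={u} V124={t} V134={p} V234={r}
components per intersection:
  V1: {p} {s,u} {t}
  V2: {r} {s,u} {t}
  V3: {p} {r} {u}
  V4: {p,q} {r} {t}
  V12: {s,u} {t}
  V13: {p} {u}
  V14: {p} {t}
  V23: {r} {u}
  V24: {r} {t}
  V34: {p} {r}
  V123: {u}
  V124: {t}
  V134: {p}
  V234: {r}
C dims 12,12,4; δ0: rk 8, SNF 1^8; δ1: rk 4, SNF 1^4
Ȟ^0: (12−8)−0=4 ⇒ Z^4
Ȟ^1: (12−4)−8=0 ⇒ 0
Ȟ^2: (4−0)−4=0 ⇒ 0

Ȟ^0 ≅ Z^4, Ȟ^1 ≅ 0, Ȟ^2 ≅ 0


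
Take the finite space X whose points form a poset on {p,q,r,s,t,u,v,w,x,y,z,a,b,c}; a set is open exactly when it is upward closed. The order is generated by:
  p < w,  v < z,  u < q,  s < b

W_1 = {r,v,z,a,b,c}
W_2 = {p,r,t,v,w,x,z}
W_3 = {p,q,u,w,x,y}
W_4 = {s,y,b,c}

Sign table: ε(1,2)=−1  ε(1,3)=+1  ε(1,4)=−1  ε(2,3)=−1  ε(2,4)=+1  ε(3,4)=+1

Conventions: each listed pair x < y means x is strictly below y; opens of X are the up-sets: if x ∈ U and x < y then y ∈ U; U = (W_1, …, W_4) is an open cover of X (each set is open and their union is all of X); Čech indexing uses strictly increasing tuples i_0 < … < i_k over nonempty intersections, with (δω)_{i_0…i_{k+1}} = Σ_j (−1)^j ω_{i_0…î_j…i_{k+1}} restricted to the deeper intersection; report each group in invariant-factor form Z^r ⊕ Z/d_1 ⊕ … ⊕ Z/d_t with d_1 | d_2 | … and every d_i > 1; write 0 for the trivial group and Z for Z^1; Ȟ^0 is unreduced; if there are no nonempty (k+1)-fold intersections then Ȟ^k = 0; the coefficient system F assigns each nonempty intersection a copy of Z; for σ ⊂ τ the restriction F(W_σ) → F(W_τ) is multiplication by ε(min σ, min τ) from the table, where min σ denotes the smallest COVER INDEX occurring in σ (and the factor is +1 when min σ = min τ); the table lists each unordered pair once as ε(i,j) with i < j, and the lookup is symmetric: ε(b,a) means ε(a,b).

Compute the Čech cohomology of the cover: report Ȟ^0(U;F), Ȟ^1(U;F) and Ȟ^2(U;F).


Ȟ^0 ≅ 0, Ȟ^1 ≅ Z/2 and Ȟ^2 ≅ 0

nonempty overlaps:
  W12={r,v,z} W14={b,c} W23={p,w,x} W34={y}
C dims 4,4; δ0: rk 4, SNF 1^3·2
degree 0: 4−4−0 = 0 → Ȟ^0 ≅ 0
degree 1: 4−0−4 = 0 plus torsion [2] → Ȟ^1 ≅ Z/2
degree 2: 0−0−0 = 0 → Ȟ^2 ≅ 0


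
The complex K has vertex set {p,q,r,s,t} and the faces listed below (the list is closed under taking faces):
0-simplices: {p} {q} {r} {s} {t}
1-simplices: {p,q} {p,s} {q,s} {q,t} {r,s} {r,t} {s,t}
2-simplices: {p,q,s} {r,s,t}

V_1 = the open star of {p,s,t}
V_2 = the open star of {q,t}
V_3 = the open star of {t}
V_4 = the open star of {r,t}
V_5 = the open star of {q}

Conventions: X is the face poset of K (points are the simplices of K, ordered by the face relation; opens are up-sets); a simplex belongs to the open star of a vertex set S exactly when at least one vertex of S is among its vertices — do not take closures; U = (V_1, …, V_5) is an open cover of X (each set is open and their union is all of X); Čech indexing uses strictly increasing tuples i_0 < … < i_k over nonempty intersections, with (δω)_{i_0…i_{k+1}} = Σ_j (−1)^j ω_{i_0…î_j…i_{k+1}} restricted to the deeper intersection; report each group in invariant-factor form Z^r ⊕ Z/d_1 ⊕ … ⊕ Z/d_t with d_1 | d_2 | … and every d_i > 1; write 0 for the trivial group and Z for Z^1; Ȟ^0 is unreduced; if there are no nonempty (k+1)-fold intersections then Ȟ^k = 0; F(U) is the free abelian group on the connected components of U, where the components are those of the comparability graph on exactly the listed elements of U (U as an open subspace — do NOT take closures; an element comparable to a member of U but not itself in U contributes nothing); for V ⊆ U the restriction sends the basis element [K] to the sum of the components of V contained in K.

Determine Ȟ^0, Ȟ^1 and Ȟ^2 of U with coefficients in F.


Ȟ^0 ≅ Z,  Ȟ^1 ≅ Z,  Ȟ^2 ≅ 0

nonempty intersections:
  V1={{p},{s},{t},{p,q},{p,s},{q,s},{q,t},{r,s},{r,t},{s,t},{p,q,s},{r,s,t}} V2={{q},{t},{p,q},{q,s},{q,t},{r,t},{s,t},{p,q,s},{r,s,t}} V3={{t},{q,t},{r,t},{s,t},{r,s,t}} V4={{r},{t},{q,t},{r,s},{r,t},{s,t},{r,s,t}} V5={{q},{p,q},{q,s},{q,t},{p,q,s}}
  V12={{t},{p,q},{q,s},{q,t},{r,t},{s,t},{p,q,s},{r,s,t}} V13={{t},{q,t},{r,t},{s,t},{r,s,t}} V14={{t},{q,t},{r,s},{r,t},{s,t},{r,s,t}} V15={{p,q},{q,s},{q,t},{p,q,s}} V23={{t},{q,t},{r,t},{s,t},{r,s,t}} V24={{t},{q,t},{r,t},{s,t},{r,s,t}} V25={{q},{p,q},{q,s},{q,t},{p,q,s}} V34={{t},{q,t},{r,t},{s,t},{r,s,t}} V35={{q,t}} V45={{q,t}}
  V123={{t},{q,t},{r,t},{s,t},{r,s,t}} V124={{t},{q,t},{r,t},{s,t},{r,s,t}} V125={{p,q},{q,s},{q,t},{p,q,s}} V134={{t},{q,t},{r,t},{s,t},{r,s,t}} V135={{q,t}} V145={{q,t}} V234={{t},{q,t},{r,t},{s,t},{r,s,t}} V235={{q,t}} V245={{q,t}} V345={{q,t}}
  V1234={{t},{q,t},{r,t},{s,t},{r,s,t}} V1235={{q,t}} V1245={{q,t}} V1345={{q,t}} V2345={{q,t}}
  V12345={{q,t}}
components per intersection:
  V1: {{p},{s},{t},{p,q},{p,s},{q,s},{q,t},{r,s},{r,t},{s,t},{p,q,s},{r,s,t}}
  V2: {{q},{t},{p,q},{q,s},{q,t},{r,t},{s,t},{p,q,s},{r,s,t}}
  V3: {{t},{q,t},{r,t},{s,t},{r,s,t}}
  V4: {{r},{t},{q,t},{r,s},{r,t},{s,t},{r,s,t}}
  V5: {{q},{p,q},{q,s},{q,t},{p,q,s}}
  V12: {{t},{q,t},{r,t},{s,t},{r,s,t}} {{p,q},{q,s},{p,q,s}}
  V13: {{t},{q,t},{r,t},{s,t},{r,s,t}}
  V14: {{t},{q,t},{r,s},{r,t},{s,t},{r,s,t}}
  V15: {{p,q},{q,s},{p,q,s}} {{q,t}}
  V23: {{t},{q,t},{r,t},{s,t},{r,s,t}}
  V24: {{t},{q,t},{r,t},{s,t},{r,s,t}}
  V25: {{q},{p,q},{q,s},{q,t},{p,q,s}}
  V34: {{t},{q,t},{r,t},{s,t},{r,s,t}}
  V35: {{q,t}}
  V45: {{q,t}}
  V123: {{t},{q,t},{r,t},{s,t},{r,s,t}}
  V124: {{t},{q,t},{r,t},{s,t},{r,s,t}}
  V125: {{p,q},{q,s},{p,q,s}} {{q,t}}
  V134: {{t},{q,t},{r,t},{s,t},{r,s,t}}
  V135: {{q,t}}
  V145: {{q,t}}
  V234: {{t},{q,t},{r,t},{s,t},{r,s,t}}
  V235: {{q,t}}
  V245: {{q,t}}
  V345: {{q,t}}
  V1234: {{t},{q,t},{r,t},{s,t},{r,s,t}}
  V1235: {{q,t}}
  V1245: {{q,t}}
  V1345: {{q,t}}
  V2345: {{q,t}}
  V12345: {{q,t}}
C dims 5,12,11,5; δ0: rk 4, SNF 1^4; δ1: rk 7, SNF 1^7; δ2: rk 4, SNF 1^4
Ȟ^0: (5−4)−0=1 ⇒ Z
Ȟ^1: (12−7)−4=1 ⇒ Z
Ȟ^2: (11−4)−7=0 ⇒ 0


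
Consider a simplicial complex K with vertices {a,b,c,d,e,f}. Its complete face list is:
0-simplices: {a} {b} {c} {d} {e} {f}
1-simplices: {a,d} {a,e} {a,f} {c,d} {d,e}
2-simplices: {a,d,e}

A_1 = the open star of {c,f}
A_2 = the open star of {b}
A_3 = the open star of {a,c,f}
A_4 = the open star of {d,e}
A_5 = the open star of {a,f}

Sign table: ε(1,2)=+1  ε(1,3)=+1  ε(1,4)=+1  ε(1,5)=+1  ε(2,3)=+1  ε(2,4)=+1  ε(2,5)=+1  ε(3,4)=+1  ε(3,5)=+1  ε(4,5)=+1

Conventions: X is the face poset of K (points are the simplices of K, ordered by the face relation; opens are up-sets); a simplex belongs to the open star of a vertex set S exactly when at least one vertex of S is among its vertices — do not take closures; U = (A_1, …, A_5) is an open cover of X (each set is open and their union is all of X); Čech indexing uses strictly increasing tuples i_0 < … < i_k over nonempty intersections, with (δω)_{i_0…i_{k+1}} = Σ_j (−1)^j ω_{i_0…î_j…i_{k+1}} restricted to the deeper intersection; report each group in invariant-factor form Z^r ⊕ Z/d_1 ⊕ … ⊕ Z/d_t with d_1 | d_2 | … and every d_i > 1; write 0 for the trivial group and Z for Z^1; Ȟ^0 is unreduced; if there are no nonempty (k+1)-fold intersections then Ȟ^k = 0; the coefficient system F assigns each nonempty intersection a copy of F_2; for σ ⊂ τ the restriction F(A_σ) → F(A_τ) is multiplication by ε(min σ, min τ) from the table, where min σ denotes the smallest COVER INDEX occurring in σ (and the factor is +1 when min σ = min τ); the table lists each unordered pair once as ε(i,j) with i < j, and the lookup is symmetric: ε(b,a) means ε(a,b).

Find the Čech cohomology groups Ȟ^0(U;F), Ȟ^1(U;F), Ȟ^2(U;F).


intersection data:
  A1={{c},{f},{a,f},{c,d}} A2={{b}} A3={{a},{c},{f},{a,d},{a,e},{a,f},{c,d},{a,d,e}} A4={{d},{e},{a,d},{a,e},{c,d},{d,e},{a,d,e}} A5={{a},{f},{a,d},{a,e},{a,f},{a,d,e}}
  A13={{c},{f},{a,f},{c,d}} A14={{c,d}} A15={{f},{a,f}} A34={{a,d},{a,e},{c,d},{a,d,e}} A35={{a},{f},{a,d},{a,e},{a,f},{a,d,e}} A45={{a,d},{a,e},{a,d,e}}
  A134={{c,d}} A135={{f},{a,f}} A345={{a,d},{a,e},{a,d,e}}
C dims 5,6,3; δ0: rk_F2 3; δ1: rk_F2 3
Ȟ^0 = (5 − 3) − 0 = 2, so Ȟ^0 ≅ Z/2 ⊕ Z/2
Ȟ^1 = (6 − 3) − 3 = 0, so Ȟ^1 ≅ 0
Ȟ^2 = (3 − 0) − 3 = 0, so Ȟ^2 ≅ 0

Ȟ^0(U;F) ≅ Z/2 ⊕ Z/2, Ȟ^1(U;F) ≅ 0 and Ȟ^2(U;F) ≅ 0


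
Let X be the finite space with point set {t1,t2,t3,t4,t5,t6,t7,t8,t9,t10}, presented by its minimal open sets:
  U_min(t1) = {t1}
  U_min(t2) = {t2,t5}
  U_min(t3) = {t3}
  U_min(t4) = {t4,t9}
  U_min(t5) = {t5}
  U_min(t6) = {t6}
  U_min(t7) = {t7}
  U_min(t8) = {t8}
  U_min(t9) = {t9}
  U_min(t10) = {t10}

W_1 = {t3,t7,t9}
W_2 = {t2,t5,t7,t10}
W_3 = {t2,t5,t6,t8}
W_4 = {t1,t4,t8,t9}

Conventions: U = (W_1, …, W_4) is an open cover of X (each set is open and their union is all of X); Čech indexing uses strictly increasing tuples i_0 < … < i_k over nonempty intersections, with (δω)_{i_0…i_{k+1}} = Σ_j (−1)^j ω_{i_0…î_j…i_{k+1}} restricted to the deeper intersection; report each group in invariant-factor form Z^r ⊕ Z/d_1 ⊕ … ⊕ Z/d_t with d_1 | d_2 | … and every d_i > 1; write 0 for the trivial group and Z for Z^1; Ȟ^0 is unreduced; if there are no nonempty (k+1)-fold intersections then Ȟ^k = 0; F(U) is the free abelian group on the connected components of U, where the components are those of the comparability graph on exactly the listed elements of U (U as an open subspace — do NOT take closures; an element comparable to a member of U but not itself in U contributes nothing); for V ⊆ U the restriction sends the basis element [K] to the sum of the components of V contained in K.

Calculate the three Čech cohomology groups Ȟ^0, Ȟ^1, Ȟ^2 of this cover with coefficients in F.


nerve of the cover:
  W12={t7} W14={t9} W23={t2,t5} W34={t8}
components per intersection:
  W1: {t3} {t7} {t9}
  W2: {t2,t5} {t7} {t10}
  W3: {t2,t5} {t6} {t8}
  W4: {t1} {t4,t9} {t8}
  W12: {t7}
  W14: {t9}
  W23: {t2,t5}
  W34: {t8}
C dims 12,4; δ0: rk 4, SNF 1^4
Ȟ^0 = (12 − 4) − 0 = 8, so Ȟ^0 ≅ Z^8
Ȟ^1 = (4 − 0) − 4 = 0, so Ȟ^1 ≅ 0
Ȟ^2 = (0 − 0) − 0 = 0, so Ȟ^2 ≅ 0

Ȟ^0 ≅ Z^8; Ȟ^1 ≅ 0; Ȟ^2 ≅ 0


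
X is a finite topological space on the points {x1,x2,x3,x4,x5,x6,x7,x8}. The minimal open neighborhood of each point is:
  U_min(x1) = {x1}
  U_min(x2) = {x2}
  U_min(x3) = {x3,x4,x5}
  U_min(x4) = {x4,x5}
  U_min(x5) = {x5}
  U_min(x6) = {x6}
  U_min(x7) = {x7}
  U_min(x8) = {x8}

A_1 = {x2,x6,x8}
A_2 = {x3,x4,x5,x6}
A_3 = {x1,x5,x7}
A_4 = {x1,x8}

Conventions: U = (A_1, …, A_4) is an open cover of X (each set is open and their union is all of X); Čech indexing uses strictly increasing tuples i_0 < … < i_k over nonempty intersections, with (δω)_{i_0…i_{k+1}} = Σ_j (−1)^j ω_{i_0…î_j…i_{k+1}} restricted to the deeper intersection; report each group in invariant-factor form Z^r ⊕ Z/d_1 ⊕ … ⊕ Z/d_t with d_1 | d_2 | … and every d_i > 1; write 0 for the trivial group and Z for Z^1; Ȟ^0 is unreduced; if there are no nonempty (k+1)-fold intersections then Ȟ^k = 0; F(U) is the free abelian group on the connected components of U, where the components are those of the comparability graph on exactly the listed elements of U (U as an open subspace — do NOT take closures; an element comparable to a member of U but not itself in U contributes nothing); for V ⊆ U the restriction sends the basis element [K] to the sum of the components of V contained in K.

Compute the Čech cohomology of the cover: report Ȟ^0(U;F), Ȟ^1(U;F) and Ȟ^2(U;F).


cover nerve:
  A12={x6} A14={x8} A23={x5} A34={x1}
components per intersection:
  A1: {x2} {x6} {x8}
  A2: {x3,x4,x5} {x6}
  A3: {x1} {x5} {x7}
  A4: {x1} {x8}
  A12: {x6}
  A14: {x8}
  A23: {x5}
  A34: {x1}
C dims 10,4; δ0: rk 4, SNF 1^4
Ȟ^0: (10−4)−0=6 ⇒ Z^6
Ȟ^1: (4−0)−4=0 ⇒ 0
Ȟ^2: (0−0)−0=0 ⇒ 0

Ȟ^0 ≅ Z^6, Ȟ^1 ≅ 0 and Ȟ^2 ≅ 0


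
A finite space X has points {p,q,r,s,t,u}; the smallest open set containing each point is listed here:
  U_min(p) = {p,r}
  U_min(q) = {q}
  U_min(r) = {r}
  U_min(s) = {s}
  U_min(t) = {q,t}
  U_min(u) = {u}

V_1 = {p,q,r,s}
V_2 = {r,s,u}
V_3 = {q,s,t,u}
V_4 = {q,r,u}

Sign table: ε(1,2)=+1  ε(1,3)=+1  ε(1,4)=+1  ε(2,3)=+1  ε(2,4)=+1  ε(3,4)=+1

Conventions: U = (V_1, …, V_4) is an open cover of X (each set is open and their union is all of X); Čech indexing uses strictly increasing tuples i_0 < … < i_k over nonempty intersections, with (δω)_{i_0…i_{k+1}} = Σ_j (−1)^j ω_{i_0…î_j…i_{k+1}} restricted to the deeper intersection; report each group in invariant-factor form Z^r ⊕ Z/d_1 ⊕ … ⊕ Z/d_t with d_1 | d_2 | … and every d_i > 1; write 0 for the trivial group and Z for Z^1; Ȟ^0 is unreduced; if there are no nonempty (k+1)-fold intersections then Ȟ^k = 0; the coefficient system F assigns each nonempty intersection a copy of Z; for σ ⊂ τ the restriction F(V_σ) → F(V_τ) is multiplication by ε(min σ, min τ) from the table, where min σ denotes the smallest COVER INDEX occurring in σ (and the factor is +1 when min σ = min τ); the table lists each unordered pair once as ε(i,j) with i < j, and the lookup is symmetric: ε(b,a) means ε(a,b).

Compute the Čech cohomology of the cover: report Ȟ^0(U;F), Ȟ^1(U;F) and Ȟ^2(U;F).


Ȟ^0 = Z, Ȟ^1 = 0, Ȟ^2 = Z

nerve of the cover:
  V12={r,s} V13={q,s} V14={q,r} V23={s,u} V24={r,u} V34={q,u}
  V123={s} V124={r} V134={q} V234={u}
C dims 4,6,4; δ0: rk 3, SNF 1^3; δ1: rk 3, SNF 1^3
Ȟ^0 = (4 − 3) − 0 = 1, so Ȟ^0 ≅ Z
Ȟ^1 = (6 − 3) − 3 = 0, so Ȟ^1 ≅ 0
Ȟ^2 = (4 − 0) − 3 = 1, so Ȟ^2 ≅ Z
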